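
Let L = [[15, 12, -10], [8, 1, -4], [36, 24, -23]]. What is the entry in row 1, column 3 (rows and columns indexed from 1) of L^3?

-154

Characteristic polynomial: s^3 + 7s^2 + 7s - 15 = (s - 1)(s + 3)(s + 5), so the eigenvalues are -5, -3, 1.
s=-5: eigenvector (1, 0, 2).
s=1: eigenvector (2, 1, 4).
s=-3: eigenvector (1, 1, 3).
P = [[1, 2, 1], [0, 1, 1], [2, 4, 3]], D = diag(-5, 1, -3), P⁻¹ = [[-1, -2, 1], [2, 1, -1], [-2, 0, 1]].
L³ = P·diag(-125, 1, -27)·P⁻¹ = [[183, 252, -154], [56, 1, -28], [420, 504, -335]].
The requested entry is -154.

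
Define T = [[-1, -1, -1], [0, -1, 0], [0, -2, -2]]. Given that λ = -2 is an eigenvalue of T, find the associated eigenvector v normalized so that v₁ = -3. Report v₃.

-3

T + 2I = [[1, -1, -1], [0, 1, 0], [0, -2, 0]].
Solving (T + 2I)v = 0 gives the eigenspace spanned by (-3, 0, -3).
With v₁ = -3, v = (-3, 0, -3), so v₃ = -3.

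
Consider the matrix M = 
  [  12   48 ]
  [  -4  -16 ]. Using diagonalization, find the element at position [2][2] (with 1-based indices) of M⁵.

-4096

Characteristic polynomial: s^2 + 4s = s(s + 4), so the eigenvalues are -4, 0.
s=-4: eigenvector (-3, 1).
s=0: eigenvector (4, -1).
P = [[-3, 4], [1, -1]], D = diag(-4, 0), P⁻¹ = [[1, 4], [1, 3]].
M⁵ = P·diag(-1024, 0)·P⁻¹ = [[3072, 12288], [-1024, -4096]].
The requested entry is -4096.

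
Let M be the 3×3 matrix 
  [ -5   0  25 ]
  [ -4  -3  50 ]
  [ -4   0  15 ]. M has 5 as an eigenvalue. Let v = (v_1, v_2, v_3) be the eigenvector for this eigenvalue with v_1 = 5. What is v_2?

M − 5I = [[-10, 0, 25], [-4, -8, 50], [-4, 0, 10]].
Solving (M − 5I)v = 0 gives the eigenspace spanned by (5, 10, 2).
With v_1 = 5, v = (5, 10, 2), so v_2 = 10.

10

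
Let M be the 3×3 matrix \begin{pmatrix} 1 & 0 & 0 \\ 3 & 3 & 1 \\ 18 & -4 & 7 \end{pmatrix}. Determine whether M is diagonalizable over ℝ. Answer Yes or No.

No

Characteristic polynomial: p(λ) = λ^3 - 11λ^2 + 35λ - 25 = (λ - 5)^2(λ - 1).
λ = 5 has algebraic multiplicity 2; rank(M − 5I) = 2, so geometric multiplicity = 1.
Geometric multiplicity < algebraic multiplicity, so M is not diagonalizable.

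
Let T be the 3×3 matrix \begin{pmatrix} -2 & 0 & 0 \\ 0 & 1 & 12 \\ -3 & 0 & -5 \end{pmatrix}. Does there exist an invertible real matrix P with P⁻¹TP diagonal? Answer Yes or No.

Characteristic polynomial: p(λ) = λ^3 + 6λ^2 + 3λ - 10 = (λ - 1)(λ + 2)(λ + 5).
All 3 eigenvalues are distinct, so T is diagonalizable.

Yes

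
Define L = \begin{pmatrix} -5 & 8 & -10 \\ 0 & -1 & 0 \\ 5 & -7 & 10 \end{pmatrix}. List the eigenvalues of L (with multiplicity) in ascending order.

-1, 0, 5

Characteristic polynomial: p(r) = r^3 - 4r^2 - 5r = r(r - 5)(r + 1).
Roots (with multiplicity): -1, 0, 5.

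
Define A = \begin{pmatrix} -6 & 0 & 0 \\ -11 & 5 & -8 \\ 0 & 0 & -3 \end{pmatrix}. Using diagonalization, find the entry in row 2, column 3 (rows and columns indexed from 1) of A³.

-152

Characteristic polynomial: s^3 + 4s^2 - 27s - 90 = (s - 5)(s + 3)(s + 6), so the eigenvalues are -6, -3, 5.
s=-6: eigenvector (1, 1, 0).
s=5: eigenvector (0, 1, 0).
s=-3: eigenvector (0, 1, 1).
P = [[1, 0, 0], [1, 1, 1], [0, 0, 1]], D = diag(-6, 5, -3), P⁻¹ = [[1, 0, 0], [-1, 1, -1], [0, 0, 1]].
A³ = P·diag(-216, 125, -27)·P⁻¹ = [[-216, 0, 0], [-341, 125, -152], [0, 0, -27]].
The requested entry is -152.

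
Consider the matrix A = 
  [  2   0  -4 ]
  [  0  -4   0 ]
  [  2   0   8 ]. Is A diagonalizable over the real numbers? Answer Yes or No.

Yes

Characteristic polynomial: p(t) = t^3 - 6t^2 - 16t + 96 = (t - 6)(t - 4)(t + 4).
All 3 eigenvalues are distinct, so A is diagonalizable.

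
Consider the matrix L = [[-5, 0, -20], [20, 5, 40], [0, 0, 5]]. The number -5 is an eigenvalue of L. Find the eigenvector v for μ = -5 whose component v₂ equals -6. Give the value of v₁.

L + 5I = [[0, 0, -20], [20, 10, 40], [0, 0, 10]].
Solving (L + 5I)v = 0 gives the eigenspace spanned by (3, -6, 0).
With v₂ = -6, v = (3, -6, 0), so v₁ = 3.

3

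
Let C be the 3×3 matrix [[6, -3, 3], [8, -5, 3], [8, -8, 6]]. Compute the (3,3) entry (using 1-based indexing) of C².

36

Characteristic polynomial: t^3 - 7t^2 + 36 = (t - 6)(t - 3)(t + 2), so the eigenvalues are -2, 3, 6.
t=6: eigenvector (1, 1, 1).
t=3: eigenvector (1, 1, 0).
t=-2: eigenvector (0, 1, 1).
P = [[1, 1, 0], [1, 1, 1], [1, 0, 1]], D = diag(6, 3, -2), P⁻¹ = [[1, -1, 1], [0, 1, -1], [-1, 1, 0]].
C² = P·diag(36, 9, 4)·P⁻¹ = [[36, -27, 27], [32, -23, 27], [32, -32, 36]].
The requested entry is 36.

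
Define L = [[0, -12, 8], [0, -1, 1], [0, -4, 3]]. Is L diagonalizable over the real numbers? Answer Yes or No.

No

Characteristic polynomial: p(λ) = λ^3 - 2λ^2 + λ = λ(λ - 1)^2.
λ = 1 has algebraic multiplicity 2; rank(L − 1I) = 2, so geometric multiplicity = 1.
Geometric multiplicity < algebraic multiplicity, so L is not diagonalizable.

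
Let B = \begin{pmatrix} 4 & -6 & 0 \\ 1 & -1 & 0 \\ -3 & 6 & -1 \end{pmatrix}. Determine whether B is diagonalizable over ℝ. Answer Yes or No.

Characteristic polynomial: p(s) = s^3 - 2s^2 - s + 2 = (s - 2)(s - 1)(s + 1).
All 3 eigenvalues are distinct, so B is diagonalizable.

Yes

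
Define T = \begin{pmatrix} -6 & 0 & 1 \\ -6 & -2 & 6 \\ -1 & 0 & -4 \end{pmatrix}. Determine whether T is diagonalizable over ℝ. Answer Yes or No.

No

Characteristic polynomial: p(s) = s^3 + 12s^2 + 45s + 50 = (s + 2)(s + 5)^2.
s = -5 has algebraic multiplicity 2; rank(T + 5I) = 2, so geometric multiplicity = 1.
Geometric multiplicity < algebraic multiplicity, so T is not diagonalizable.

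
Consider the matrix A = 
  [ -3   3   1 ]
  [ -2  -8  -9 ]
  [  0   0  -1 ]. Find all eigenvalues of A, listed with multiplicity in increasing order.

Characteristic polynomial: p(μ) = μ^3 + 12μ^2 + 41μ + 30 = (μ + 1)(μ + 5)(μ + 6).
Roots (with multiplicity): -6, -5, -1.

-6, -5, -1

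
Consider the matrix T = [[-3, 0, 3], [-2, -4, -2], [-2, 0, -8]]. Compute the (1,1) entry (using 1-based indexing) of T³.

Characteristic polynomial: s^3 + 15s^2 + 74s + 120 = (s + 4)(s + 5)(s + 6), so the eigenvalues are -6, -5, -4.
s=-5: eigenvector (3, 2, -2).
s=-6: eigenvector (-1, 0, 1).
s=-4: eigenvector (0, 1, 0).
P = [[3, -1, 0], [2, 0, 1], [-2, 1, 0]], D = diag(-5, -6, -4), P⁻¹ = [[1, 0, 1], [2, 0, 3], [-2, 1, -2]].
T³ = P·diag(-125, -216, -64)·P⁻¹ = [[57, 0, 273], [-122, -64, -122], [-182, 0, -398]].
The requested entry is 57.

57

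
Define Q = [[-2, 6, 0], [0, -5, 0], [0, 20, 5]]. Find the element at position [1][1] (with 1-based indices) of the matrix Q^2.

4

Characteristic polynomial: r^3 + 2r^2 - 25r - 50 = (r - 5)(r + 2)(r + 5), so the eigenvalues are -5, -2, 5.
r=-2: eigenvector (1, 0, 0).
r=5: eigenvector (0, 0, 1).
r=-5: eigenvector (-2, 1, -2).
P = [[1, 0, -2], [0, 0, 1], [0, 1, -2]], D = diag(-2, 5, -5), P⁻¹ = [[1, 2, 0], [0, 2, 1], [0, 1, 0]].
Q² = P·diag(4, 25, 25)·P⁻¹ = [[4, -42, 0], [0, 25, 0], [0, 0, 25]].
The requested entry is 4.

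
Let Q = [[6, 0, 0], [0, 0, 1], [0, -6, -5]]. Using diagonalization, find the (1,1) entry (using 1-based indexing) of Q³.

Characteristic polynomial: r^3 - r^2 - 24r - 36 = (r - 6)(r + 2)(r + 3), so the eigenvalues are -3, -2, 6.
r=6: eigenvector (1, 0, 0).
r=-3: eigenvector (0, -1, 3).
r=-2: eigenvector (0, 1, -2).
P = [[1, 0, 0], [0, -1, 1], [0, 3, -2]], D = diag(6, -3, -2), P⁻¹ = [[1, 0, 0], [0, 2, 1], [0, 3, 1]].
Q³ = P·diag(216, -27, -8)·P⁻¹ = [[216, 0, 0], [0, 30, 19], [0, -114, -65]].
The requested entry is 216.

216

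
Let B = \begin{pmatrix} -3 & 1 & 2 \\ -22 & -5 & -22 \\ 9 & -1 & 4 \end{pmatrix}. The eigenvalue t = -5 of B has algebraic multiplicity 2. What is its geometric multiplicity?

1

B + 5I = [[2, 1, 2], [-22, 0, -22], [9, -1, 9]].
This matrix has rank 2, so its null space has dimension 3 − 2 = 1.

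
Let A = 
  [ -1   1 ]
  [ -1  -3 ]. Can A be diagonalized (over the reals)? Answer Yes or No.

No

Characteristic polynomial: p(s) = s^2 + 4s + 4 = (s + 2)^2.
s = -2 has algebraic multiplicity 2; rank(A + 2I) = 1, so geometric multiplicity = 1.
Geometric multiplicity < algebraic multiplicity, so A is not diagonalizable.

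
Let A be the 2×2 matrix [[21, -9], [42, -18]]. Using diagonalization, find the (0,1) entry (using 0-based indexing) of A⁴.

-243

Characteristic polynomial: r^2 - 3r = r(r - 3), so the eigenvalues are 0, 3.
r=3: eigenvector (1, 2).
r=0: eigenvector (3, 7).
P = [[1, 3], [2, 7]], D = diag(3, 0), P⁻¹ = [[7, -3], [-2, 1]].
A⁴ = P·diag(81, 0)·P⁻¹ = [[567, -243], [1134, -486]].
The requested entry is -243.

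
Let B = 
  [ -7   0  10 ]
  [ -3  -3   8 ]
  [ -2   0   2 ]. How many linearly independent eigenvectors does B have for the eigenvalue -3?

B + 3I = [[-4, 0, 10], [-3, 0, 8], [-2, 0, 5]].
This matrix has rank 2, so its null space has dimension 3 − 2 = 1.

1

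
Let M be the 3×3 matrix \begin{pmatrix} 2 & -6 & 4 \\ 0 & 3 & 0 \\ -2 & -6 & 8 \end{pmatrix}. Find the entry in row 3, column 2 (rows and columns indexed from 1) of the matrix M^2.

-54

Characteristic polynomial: s^3 - 13s^2 + 54s - 72 = (s - 6)(s - 4)(s - 3), so the eigenvalues are 3, 4, 6.
s=4: eigenvector (2, 0, 1).
s=3: eigenvector (2, 1, 2).
s=6: eigenvector (1, 0, 1).
P = [[2, 2, 1], [0, 1, 0], [1, 2, 1]], D = diag(4, 3, 6), P⁻¹ = [[1, 0, -1], [0, 1, 0], [-1, -2, 2]].
M² = P·diag(16, 9, 36)·P⁻¹ = [[-4, -54, 40], [0, 9, 0], [-20, -54, 56]].
The requested entry is -54.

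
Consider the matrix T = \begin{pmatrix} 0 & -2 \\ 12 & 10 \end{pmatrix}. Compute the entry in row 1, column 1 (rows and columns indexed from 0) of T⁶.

131776

Characteristic polynomial: λ^2 - 10λ + 24 = (λ - 6)(λ - 4), so the eigenvalues are 4, 6.
λ=4: eigenvector (1, -2).
λ=6: eigenvector (-1, 3).
P = [[1, -1], [-2, 3]], D = diag(4, 6), P⁻¹ = [[3, 1], [2, 1]].
T⁶ = P·diag(4096, 46656)·P⁻¹ = [[-81024, -42560], [255360, 131776]].
The requested entry is 131776.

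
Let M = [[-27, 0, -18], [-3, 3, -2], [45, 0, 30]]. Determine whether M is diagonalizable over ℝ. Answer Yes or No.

No

Characteristic polynomial: p(s) = s^3 - 6s^2 + 9s = s(s - 3)^2.
s = 3 has algebraic multiplicity 2; rank(M − 3I) = 2, so geometric multiplicity = 1.
Geometric multiplicity < algebraic multiplicity, so M is not diagonalizable.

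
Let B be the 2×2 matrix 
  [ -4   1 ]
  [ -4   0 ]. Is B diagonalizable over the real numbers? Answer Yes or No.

No

Characteristic polynomial: p(λ) = λ^2 + 4λ + 4 = (λ + 2)^2.
λ = -2 has algebraic multiplicity 2; rank(B + 2I) = 1, so geometric multiplicity = 1.
Geometric multiplicity < algebraic multiplicity, so B is not diagonalizable.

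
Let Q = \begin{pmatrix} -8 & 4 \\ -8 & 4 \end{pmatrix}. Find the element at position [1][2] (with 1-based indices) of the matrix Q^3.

Characteristic polynomial: μ^2 + 4μ = μ(μ + 4), so the eigenvalues are -4, 0.
μ=-4: eigenvector (-1, -1).
μ=0: eigenvector (1, 2).
P = [[-1, 1], [-1, 2]], D = diag(-4, 0), P⁻¹ = [[-2, 1], [-1, 1]].
Q³ = P·diag(-64, 0)·P⁻¹ = [[-128, 64], [-128, 64]].
The requested entry is 64.

64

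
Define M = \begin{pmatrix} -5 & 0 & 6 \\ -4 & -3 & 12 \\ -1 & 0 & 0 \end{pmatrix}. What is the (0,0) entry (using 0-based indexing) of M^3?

-65

Characteristic polynomial: μ^3 + 8μ^2 + 21μ + 18 = (μ + 2)(μ + 3)^2, so the eigenvalues are -3, -3, -2.
μ=-3: eigenvector (0, 1, 0).
μ=-3: eigenvector (3, 6, 1).
μ=-2: eigenvector (2, 4, 1).
P = [[0, 3, 2], [1, 6, 4], [0, 1, 1]], D = diag(-3, -3, -2), P⁻¹ = [[-2, 1, 0], [1, 0, -2], [-1, 0, 3]].
M³ = P·diag(-27, -27, -8)·P⁻¹ = [[-65, 0, 114], [-76, -27, 228], [-19, 0, 30]].
The requested entry is -65.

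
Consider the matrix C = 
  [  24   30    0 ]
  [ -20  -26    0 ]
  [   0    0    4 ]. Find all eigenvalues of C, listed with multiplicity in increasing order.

-6, 4, 4

Characteristic polynomial: p(t) = t^3 - 2t^2 - 32t + 96 = (t - 4)^2(t + 6).
Roots (with multiplicity): -6, 4, 4.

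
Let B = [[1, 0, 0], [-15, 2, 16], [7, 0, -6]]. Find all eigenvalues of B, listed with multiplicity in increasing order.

-6, 1, 2

Characteristic polynomial: p(s) = s^3 + 3s^2 - 16s + 12 = (s - 2)(s - 1)(s + 6).
Roots (with multiplicity): -6, 1, 2.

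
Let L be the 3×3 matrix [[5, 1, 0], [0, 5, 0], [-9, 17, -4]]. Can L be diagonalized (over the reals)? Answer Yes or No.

No

Characteristic polynomial: p(t) = t^3 - 6t^2 - 15t + 100 = (t - 5)^2(t + 4).
t = 5 has algebraic multiplicity 2; rank(L − 5I) = 2, so geometric multiplicity = 1.
Geometric multiplicity < algebraic multiplicity, so L is not diagonalizable.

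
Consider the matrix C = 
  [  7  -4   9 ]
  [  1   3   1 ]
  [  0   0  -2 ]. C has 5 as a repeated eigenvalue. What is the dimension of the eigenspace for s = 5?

1

C − 5I = [[2, -4, 9], [1, -2, 1], [0, 0, -7]].
This matrix has rank 2, so its null space has dimension 3 − 2 = 1.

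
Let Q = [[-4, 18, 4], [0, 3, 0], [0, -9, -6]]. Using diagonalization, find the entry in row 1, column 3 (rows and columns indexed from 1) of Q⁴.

-2080

Characteristic polynomial: μ^3 + 7μ^2 - 6μ - 72 = (μ - 3)(μ + 4)(μ + 6), so the eigenvalues are -6, -4, 3.
μ=-4: eigenvector (1, 0, 0).
μ=3: eigenvector (2, 1, -1).
μ=-6: eigenvector (-2, 0, 1).
P = [[1, 2, -2], [0, 1, 0], [0, -1, 1]], D = diag(-4, 3, -6), P⁻¹ = [[1, 0, 2], [0, 1, 0], [0, 1, 1]].
Q⁴ = P·diag(256, 81, 1296)·P⁻¹ = [[256, -2430, -2080], [0, 81, 0], [0, 1215, 1296]].
The requested entry is -2080.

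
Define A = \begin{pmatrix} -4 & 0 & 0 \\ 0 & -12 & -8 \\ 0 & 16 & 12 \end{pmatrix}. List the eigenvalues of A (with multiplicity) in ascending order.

-4, -4, 4

Characteristic polynomial: p(t) = t^3 + 4t^2 - 16t - 64 = (t - 4)(t + 4)^2.
Roots (with multiplicity): -4, -4, 4.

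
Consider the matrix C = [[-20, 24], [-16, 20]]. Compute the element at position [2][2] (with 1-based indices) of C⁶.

Characteristic polynomial: s^2 - 16 = (s - 4)(s + 4), so the eigenvalues are -4, 4.
s=-4: eigenvector (3, 2).
s=4: eigenvector (1, 1).
P = [[3, 1], [2, 1]], D = diag(-4, 4), P⁻¹ = [[1, -1], [-2, 3]].
C⁶ = P·diag(4096, 4096)·P⁻¹ = [[4096, 0], [0, 4096]].
The requested entry is 4096.

4096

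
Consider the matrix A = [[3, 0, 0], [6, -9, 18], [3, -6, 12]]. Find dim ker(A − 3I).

A − 3I = [[0, 0, 0], [6, -12, 18], [3, -6, 9]].
This matrix has rank 1, so its null space has dimension 3 − 1 = 2.

2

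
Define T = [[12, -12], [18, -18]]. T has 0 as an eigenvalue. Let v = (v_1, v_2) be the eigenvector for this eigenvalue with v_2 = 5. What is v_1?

5

T = [[12, -12], [18, -18]].
Solving (T)v = 0 gives the eigenspace spanned by (5, 5).
With v_2 = 5, v = (5, 5), so v_1 = 5.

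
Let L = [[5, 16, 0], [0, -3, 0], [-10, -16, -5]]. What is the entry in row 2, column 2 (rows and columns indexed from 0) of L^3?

Characteristic polynomial: t^3 + 3t^2 - 25t - 75 = (t - 5)(t + 3)(t + 5), so the eigenvalues are -5, -3, 5.
t=5: eigenvector (1, 0, -1).
t=-3: eigenvector (-2, 1, 2).
t=-5: eigenvector (0, 0, 1).
P = [[1, -2, 0], [0, 1, 0], [-1, 2, 1]], D = diag(5, -3, -5), P⁻¹ = [[1, 2, 0], [0, 1, 0], [1, 0, 1]].
L³ = P·diag(125, -27, -125)·P⁻¹ = [[125, 304, 0], [0, -27, 0], [-250, -304, -125]].
The requested entry is -125.

-125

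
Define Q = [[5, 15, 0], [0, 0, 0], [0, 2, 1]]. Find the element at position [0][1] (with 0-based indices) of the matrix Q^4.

Characteristic polynomial: s^3 - 6s^2 + 5s = s(s - 5)(s - 1), so the eigenvalues are 0, 1, 5.
s=1: eigenvector (0, 0, 1).
s=0: eigenvector (-3, 1, -2).
s=5: eigenvector (1, 0, 0).
P = [[0, -3, 1], [0, 1, 0], [1, -2, 0]], D = diag(1, 0, 5), P⁻¹ = [[0, 2, 1], [0, 1, 0], [1, 3, 0]].
Q⁴ = P·diag(1, 0, 625)·P⁻¹ = [[625, 1875, 0], [0, 0, 0], [0, 2, 1]].
The requested entry is 1875.

1875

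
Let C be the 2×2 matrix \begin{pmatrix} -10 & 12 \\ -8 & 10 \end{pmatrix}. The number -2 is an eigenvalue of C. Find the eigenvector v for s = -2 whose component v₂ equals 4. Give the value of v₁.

C + 2I = [[-8, 12], [-8, 12]].
Solving (C + 2I)v = 0 gives the eigenspace spanned by (6, 4).
With v₂ = 4, v = (6, 4), so v₁ = 6.

6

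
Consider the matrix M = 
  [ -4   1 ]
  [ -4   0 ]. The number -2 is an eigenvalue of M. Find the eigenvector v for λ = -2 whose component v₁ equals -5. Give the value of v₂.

-10

M + 2I = [[-2, 1], [-4, 2]].
Solving (M + 2I)v = 0 gives the eigenspace spanned by (-5, -10).
With v₁ = -5, v = (-5, -10), so v₂ = -10.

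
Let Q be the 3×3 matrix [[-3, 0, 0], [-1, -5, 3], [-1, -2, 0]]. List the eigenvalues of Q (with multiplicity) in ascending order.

-3, -3, -2

Characteristic polynomial: p(s) = s^3 + 8s^2 + 21s + 18 = (s + 2)(s + 3)^2.
Roots (with multiplicity): -3, -3, -2.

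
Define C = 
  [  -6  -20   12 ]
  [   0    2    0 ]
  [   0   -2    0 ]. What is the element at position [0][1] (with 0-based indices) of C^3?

-464

Characteristic polynomial: s^3 + 4s^2 - 12s = s(s - 2)(s + 6), so the eigenvalues are -6, 0, 2.
s=-6: eigenvector (1, 0, 0).
s=2: eigenvector (-4, 1, -1).
s=0: eigenvector (2, 0, 1).
P = [[1, -4, 2], [0, 1, 0], [0, -1, 1]], D = diag(-6, 2, 0), P⁻¹ = [[1, 2, -2], [0, 1, 0], [0, 1, 1]].
C³ = P·diag(-216, 8, 0)·P⁻¹ = [[-216, -464, 432], [0, 8, 0], [0, -8, 0]].
The requested entry is -464.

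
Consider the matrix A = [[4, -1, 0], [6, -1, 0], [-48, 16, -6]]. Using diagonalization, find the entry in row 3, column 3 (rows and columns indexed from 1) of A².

Characteristic polynomial: s^3 + 3s^2 - 16s + 12 = (s - 2)(s - 1)(s + 6), so the eigenvalues are -6, 1, 2.
s=1: eigenvector (1, 3, 0).
s=2: eigenvector (1, 2, -2).
s=-6: eigenvector (0, 0, 1).
P = [[1, 1, 0], [3, 2, 0], [0, -2, 1]], D = diag(1, 2, -6), P⁻¹ = [[-2, 1, 0], [3, -1, 0], [6, -2, 1]].
A² = P·diag(1, 4, 36)·P⁻¹ = [[10, -3, 0], [18, -5, 0], [192, -64, 36]].
The requested entry is 36.

36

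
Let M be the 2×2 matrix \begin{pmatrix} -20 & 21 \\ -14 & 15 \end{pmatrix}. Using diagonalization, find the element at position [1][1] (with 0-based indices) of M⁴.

-2589

Characteristic polynomial: μ^2 + 5μ - 6 = (μ - 1)(μ + 6), so the eigenvalues are -6, 1.
μ=1: eigenvector (1, 1).
μ=-6: eigenvector (3, 2).
P = [[1, 3], [1, 2]], D = diag(1, -6), P⁻¹ = [[-2, 3], [1, -1]].
M⁴ = P·diag(1, 1296)·P⁻¹ = [[3886, -3885], [2590, -2589]].
The requested entry is -2589.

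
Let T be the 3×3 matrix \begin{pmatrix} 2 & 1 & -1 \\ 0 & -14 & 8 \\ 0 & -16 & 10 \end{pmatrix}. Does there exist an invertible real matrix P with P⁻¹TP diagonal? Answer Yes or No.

No

Characteristic polynomial: p(μ) = μ^3 + 2μ^2 - 20μ + 24 = (μ - 2)^2(μ + 6).
μ = 2 has algebraic multiplicity 2; rank(T − 2I) = 2, so geometric multiplicity = 1.
Geometric multiplicity < algebraic multiplicity, so T is not diagonalizable.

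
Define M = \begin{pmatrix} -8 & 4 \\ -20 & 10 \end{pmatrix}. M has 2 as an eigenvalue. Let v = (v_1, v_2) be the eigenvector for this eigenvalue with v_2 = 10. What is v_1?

M − 2I = [[-10, 4], [-20, 8]].
Solving (M − 2I)v = 0 gives the eigenspace spanned by (4, 10).
With v_2 = 10, v = (4, 10), so v_1 = 4.

4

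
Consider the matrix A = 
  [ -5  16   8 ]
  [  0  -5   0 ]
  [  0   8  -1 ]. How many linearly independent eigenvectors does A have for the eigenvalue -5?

A + 5I = [[0, 16, 8], [0, 0, 0], [0, 8, 4]].
This matrix has rank 1, so its null space has dimension 3 − 1 = 2.

2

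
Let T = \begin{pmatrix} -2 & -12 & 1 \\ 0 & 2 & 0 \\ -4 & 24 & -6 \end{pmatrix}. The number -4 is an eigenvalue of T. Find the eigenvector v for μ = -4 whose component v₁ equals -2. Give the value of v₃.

4

T + 4I = [[2, -12, 1], [0, 6, 0], [-4, 24, -2]].
Solving (T + 4I)v = 0 gives the eigenspace spanned by (-2, 0, 4).
With v₁ = -2, v = (-2, 0, 4), so v₃ = 4.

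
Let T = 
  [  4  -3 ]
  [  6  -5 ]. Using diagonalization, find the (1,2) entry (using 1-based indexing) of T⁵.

Characteristic polynomial: μ^2 + μ - 2 = (μ - 1)(μ + 2), so the eigenvalues are -2, 1.
μ=1: eigenvector (1, 1).
μ=-2: eigenvector (-1, -2).
P = [[1, -1], [1, -2]], D = diag(1, -2), P⁻¹ = [[2, -1], [1, -1]].
T⁵ = P·diag(1, -32)·P⁻¹ = [[34, -33], [66, -65]].
The requested entry is -33.

-33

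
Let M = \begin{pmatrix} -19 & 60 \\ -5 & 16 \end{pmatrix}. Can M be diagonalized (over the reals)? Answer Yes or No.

Yes

Characteristic polynomial: p(t) = t^2 + 3t - 4 = (t - 1)(t + 4).
All 2 eigenvalues are distinct, so M is diagonalizable.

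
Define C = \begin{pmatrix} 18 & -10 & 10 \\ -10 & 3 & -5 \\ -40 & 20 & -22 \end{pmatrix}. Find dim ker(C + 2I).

2

C + 2I = [[20, -10, 10], [-10, 5, -5], [-40, 20, -20]].
This matrix has rank 1, so its null space has dimension 3 − 1 = 2.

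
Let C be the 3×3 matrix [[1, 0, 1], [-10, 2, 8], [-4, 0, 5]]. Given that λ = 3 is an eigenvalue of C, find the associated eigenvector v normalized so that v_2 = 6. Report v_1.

1

C − 3I = [[-2, 0, 1], [-10, -1, 8], [-4, 0, 2]].
Solving (C − 3I)v = 0 gives the eigenspace spanned by (1, 6, 2).
With v_2 = 6, v = (1, 6, 2), so v_1 = 1.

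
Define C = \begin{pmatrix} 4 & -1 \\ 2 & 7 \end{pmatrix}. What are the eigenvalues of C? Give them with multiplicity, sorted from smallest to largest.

5, 6

Characteristic polynomial: p(s) = s^2 - 11s + 30 = (s - 6)(s - 5).
Roots (with multiplicity): 5, 6.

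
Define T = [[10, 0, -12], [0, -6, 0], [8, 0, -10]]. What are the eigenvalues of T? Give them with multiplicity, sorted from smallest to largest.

Characteristic polynomial: p(λ) = λ^3 + 6λ^2 - 4λ - 24 = (λ - 2)(λ + 2)(λ + 6).
Roots (with multiplicity): -6, -2, 2.

-6, -2, 2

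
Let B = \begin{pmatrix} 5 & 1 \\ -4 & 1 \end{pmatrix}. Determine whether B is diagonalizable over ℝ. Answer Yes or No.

Characteristic polynomial: p(t) = t^2 - 6t + 9 = (t - 3)^2.
t = 3 has algebraic multiplicity 2; rank(B − 3I) = 1, so geometric multiplicity = 1.
Geometric multiplicity < algebraic multiplicity, so B is not diagonalizable.

No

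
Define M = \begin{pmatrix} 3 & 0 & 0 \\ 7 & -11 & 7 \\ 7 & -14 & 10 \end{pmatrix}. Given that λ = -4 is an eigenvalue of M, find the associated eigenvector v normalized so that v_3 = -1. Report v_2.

-1

M + 4I = [[7, 0, 0], [7, -7, 7], [7, -14, 14]].
Solving (M + 4I)v = 0 gives the eigenspace spanned by (0, -1, -1).
With v_3 = -1, v = (0, -1, -1), so v_2 = -1.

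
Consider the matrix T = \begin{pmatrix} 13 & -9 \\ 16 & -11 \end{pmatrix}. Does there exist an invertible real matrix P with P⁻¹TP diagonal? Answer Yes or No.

No

Characteristic polynomial: p(r) = r^2 - 2r + 1 = (r - 1)^2.
r = 1 has algebraic multiplicity 2; rank(T − 1I) = 1, so geometric multiplicity = 1.
Geometric multiplicity < algebraic multiplicity, so T is not diagonalizable.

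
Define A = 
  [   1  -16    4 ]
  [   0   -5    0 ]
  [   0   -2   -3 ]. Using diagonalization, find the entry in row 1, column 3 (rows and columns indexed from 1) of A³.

Characteristic polynomial: r^3 + 7r^2 + 7r - 15 = (r - 1)(r + 3)(r + 5), so the eigenvalues are -5, -3, 1.
r=1: eigenvector (1, 0, 0).
r=-5: eigenvector (2, 1, 1).
r=-3: eigenvector (-1, 0, 1).
P = [[1, 2, -1], [0, 1, 0], [0, 1, 1]], D = diag(1, -5, -3), P⁻¹ = [[1, -3, 1], [0, 1, 0], [0, -1, 1]].
A³ = P·diag(1, -125, -27)·P⁻¹ = [[1, -280, 28], [0, -125, 0], [0, -98, -27]].
The requested entry is 28.

28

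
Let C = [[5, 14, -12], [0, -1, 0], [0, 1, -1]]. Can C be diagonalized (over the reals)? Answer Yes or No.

Characteristic polynomial: p(λ) = λ^3 - 3λ^2 - 9λ - 5 = (λ - 5)(λ + 1)^2.
λ = -1 has algebraic multiplicity 2; rank(C + 1I) = 2, so geometric multiplicity = 1.
Geometric multiplicity < algebraic multiplicity, so C is not diagonalizable.

No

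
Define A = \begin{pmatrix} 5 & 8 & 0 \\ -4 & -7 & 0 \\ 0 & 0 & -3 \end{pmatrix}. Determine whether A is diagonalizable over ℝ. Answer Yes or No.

Yes

Characteristic polynomial: p(μ) = μ^3 + 5μ^2 + 3μ - 9 = (μ - 1)(μ + 3)^2.
μ = -3 has algebraic multiplicity 2; rank(A + 3I) = 1, so geometric multiplicity = 2.
Every eigenvalue has geometric = algebraic multiplicity, so A is diagonalizable.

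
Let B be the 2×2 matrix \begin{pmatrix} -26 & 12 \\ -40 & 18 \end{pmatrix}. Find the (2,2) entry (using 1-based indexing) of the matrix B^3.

1032

Characteristic polynomial: μ^2 + 8μ + 12 = (μ + 2)(μ + 6), so the eigenvalues are -6, -2.
μ=-6: eigenvector (-3, -5).
μ=-2: eigenvector (1, 2).
P = [[-3, 1], [-5, 2]], D = diag(-6, -2), P⁻¹ = [[-2, 1], [-5, 3]].
B³ = P·diag(-216, -8)·P⁻¹ = [[-1256, 624], [-2080, 1032]].
The requested entry is 1032.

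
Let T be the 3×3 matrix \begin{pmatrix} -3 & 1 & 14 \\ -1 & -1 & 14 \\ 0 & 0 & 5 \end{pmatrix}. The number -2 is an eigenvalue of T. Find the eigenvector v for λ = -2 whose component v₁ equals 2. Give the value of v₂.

2

T + 2I = [[-1, 1, 14], [-1, 1, 14], [0, 0, 7]].
Solving (T + 2I)v = 0 gives the eigenspace spanned by (2, 2, 0).
With v₁ = 2, v = (2, 2, 0), so v₂ = 2.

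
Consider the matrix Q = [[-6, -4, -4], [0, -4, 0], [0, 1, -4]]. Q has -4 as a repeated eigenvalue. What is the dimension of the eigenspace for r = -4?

Q + 4I = [[-2, -4, -4], [0, 0, 0], [0, 1, 0]].
This matrix has rank 2, so its null space has dimension 3 − 2 = 1.

1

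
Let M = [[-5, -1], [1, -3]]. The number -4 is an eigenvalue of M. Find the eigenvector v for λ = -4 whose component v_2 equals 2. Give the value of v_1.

M + 4I = [[-1, -1], [1, 1]].
Solving (M + 4I)v = 0 gives the eigenspace spanned by (-2, 2).
With v_2 = 2, v = (-2, 2), so v_1 = -2.

-2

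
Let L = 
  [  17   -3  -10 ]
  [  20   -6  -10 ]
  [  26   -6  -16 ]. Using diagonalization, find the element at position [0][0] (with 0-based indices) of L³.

533

Characteristic polynomial: μ^3 + 5μ^2 - 18μ - 72 = (μ - 4)(μ + 3)(μ + 6), so the eigenvalues are -6, -3, 4.
μ=-3: eigenvector (1, 0, 2).
μ=-6: eigenvector (1, 1, 2).
μ=4: eigenvector (-1, -1, -1).
P = [[1, 1, -1], [0, 1, -1], [2, 2, -1]], D = diag(-3, -6, 4), P⁻¹ = [[1, -1, 0], [-2, 1, 1], [-2, 0, 1]].
L³ = P·diag(-27, -216, 64)·P⁻¹ = [[533, -189, -280], [560, -216, -280], [938, -378, -496]].
The requested entry is 533.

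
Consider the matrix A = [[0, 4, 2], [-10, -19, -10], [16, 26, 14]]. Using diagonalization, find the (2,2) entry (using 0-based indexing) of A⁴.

-524

Characteristic polynomial: t^3 + 5t^2 + 2t - 8 = (t - 1)(t + 2)(t + 4), so the eigenvalues are -4, -2, 1.
t=-2: eigenvector (1, 0, -1).
t=1: eigenvector (0, 1, -2).
t=-4: eigenvector (-1, 2, -2).
P = [[1, 0, -1], [0, 1, 2], [-1, -2, -2]], D = diag(-2, 1, -4), P⁻¹ = [[2, 2, 1], [-2, -3, -2], [1, 2, 1]].
A⁴ = P·diag(16, 1, 256)·P⁻¹ = [[-224, -480, -240], [510, 1021, 510], [-540, -1050, -524]].
The requested entry is -524.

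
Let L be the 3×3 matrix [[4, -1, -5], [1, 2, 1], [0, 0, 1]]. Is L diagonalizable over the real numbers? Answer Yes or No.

Characteristic polynomial: p(s) = s^3 - 7s^2 + 15s - 9 = (s - 3)^2(s - 1).
s = 3 has algebraic multiplicity 2; rank(L − 3I) = 2, so geometric multiplicity = 1.
Geometric multiplicity < algebraic multiplicity, so L is not diagonalizable.

No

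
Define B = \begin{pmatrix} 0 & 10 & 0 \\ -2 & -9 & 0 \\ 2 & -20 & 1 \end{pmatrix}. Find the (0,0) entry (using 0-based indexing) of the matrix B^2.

Characteristic polynomial: r^3 + 8r^2 + 11r - 20 = (r - 1)(r + 4)(r + 5), so the eigenvalues are -5, -4, 1.
r=-4: eigenvector (5, -2, -10).
r=-5: eigenvector (-2, 1, 4).
r=1: eigenvector (0, 0, 1).
P = [[5, -2, 0], [-2, 1, 0], [-10, 4, 1]], D = diag(-4, -5, 1), P⁻¹ = [[1, 2, 0], [2, 5, 0], [2, 0, 1]].
B² = P·diag(16, 25, 1)·P⁻¹ = [[-20, -90, 0], [18, 61, 0], [42, 180, 1]].
The requested entry is -20.

-20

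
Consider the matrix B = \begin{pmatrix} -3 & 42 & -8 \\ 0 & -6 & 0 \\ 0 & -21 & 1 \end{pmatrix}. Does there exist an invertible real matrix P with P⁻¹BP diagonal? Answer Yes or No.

Yes

Characteristic polynomial: p(λ) = λ^3 + 8λ^2 + 9λ - 18 = (λ - 1)(λ + 3)(λ + 6).
All 3 eigenvalues are distinct, so B is diagonalizable.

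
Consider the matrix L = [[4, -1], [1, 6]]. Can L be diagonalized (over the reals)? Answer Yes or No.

Characteristic polynomial: p(t) = t^2 - 10t + 25 = (t - 5)^2.
t = 5 has algebraic multiplicity 2; rank(L − 5I) = 1, so geometric multiplicity = 1.
Geometric multiplicity < algebraic multiplicity, so L is not diagonalizable.

No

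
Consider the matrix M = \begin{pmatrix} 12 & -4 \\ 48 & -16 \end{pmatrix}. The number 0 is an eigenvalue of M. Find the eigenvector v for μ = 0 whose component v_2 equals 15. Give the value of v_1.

M = [[12, -4], [48, -16]].
Solving (M)v = 0 gives the eigenspace spanned by (5, 15).
With v_2 = 15, v = (5, 15), so v_1 = 5.

5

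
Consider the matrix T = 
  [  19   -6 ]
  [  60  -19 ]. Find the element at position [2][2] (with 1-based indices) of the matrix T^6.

1

Characteristic polynomial: s^2 - 1 = (s - 1)(s + 1), so the eigenvalues are -1, 1.
s=-1: eigenvector (3, 10).
s=1: eigenvector (1, 3).
P = [[3, 1], [10, 3]], D = diag(-1, 1), P⁻¹ = [[-3, 1], [10, -3]].
T⁶ = P·diag(1, 1)·P⁻¹ = [[1, 0], [0, 1]].
The requested entry is 1.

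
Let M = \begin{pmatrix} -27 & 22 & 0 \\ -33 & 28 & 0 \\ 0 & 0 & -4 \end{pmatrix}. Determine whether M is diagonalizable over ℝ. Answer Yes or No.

Yes

Characteristic polynomial: p(t) = t^3 + 3t^2 - 34t - 120 = (t - 6)(t + 4)(t + 5).
All 3 eigenvalues are distinct, so M is diagonalizable.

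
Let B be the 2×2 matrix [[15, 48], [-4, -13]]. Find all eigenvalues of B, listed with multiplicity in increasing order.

-1, 3

Characteristic polynomial: p(λ) = λ^2 - 2λ - 3 = (λ - 3)(λ + 1).
Roots (with multiplicity): -1, 3.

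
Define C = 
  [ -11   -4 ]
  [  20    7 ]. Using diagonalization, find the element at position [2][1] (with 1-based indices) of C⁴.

-800

Characteristic polynomial: μ^2 + 4μ + 3 = (μ + 1)(μ + 3), so the eigenvalues are -3, -1.
μ=-3: eigenvector (-1, 2).
μ=-1: eigenvector (2, -5).
P = [[-1, 2], [2, -5]], D = diag(-3, -1), P⁻¹ = [[-5, -2], [-2, -1]].
C⁴ = P·diag(81, 1)·P⁻¹ = [[401, 160], [-800, -319]].
The requested entry is -800.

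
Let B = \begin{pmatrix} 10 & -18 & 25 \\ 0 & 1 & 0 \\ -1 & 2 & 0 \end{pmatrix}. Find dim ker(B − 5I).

B − 5I = [[5, -18, 25], [0, -4, 0], [-1, 2, -5]].
This matrix has rank 2, so its null space has dimension 3 − 2 = 1.

1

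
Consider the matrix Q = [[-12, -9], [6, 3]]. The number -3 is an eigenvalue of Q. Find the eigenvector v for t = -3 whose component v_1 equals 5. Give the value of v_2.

Q + 3I = [[-9, -9], [6, 6]].
Solving (Q + 3I)v = 0 gives the eigenspace spanned by (5, -5).
With v_1 = 5, v = (5, -5), so v_2 = -5.

-5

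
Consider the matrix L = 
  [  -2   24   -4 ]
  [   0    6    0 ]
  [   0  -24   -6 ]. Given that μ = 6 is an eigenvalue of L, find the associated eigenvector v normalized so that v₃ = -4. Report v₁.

8

L − 6I = [[-8, 24, -4], [0, 0, 0], [0, -24, -12]].
Solving (L − 6I)v = 0 gives the eigenspace spanned by (8, 2, -4).
With v₃ = -4, v = (8, 2, -4), so v₁ = 8.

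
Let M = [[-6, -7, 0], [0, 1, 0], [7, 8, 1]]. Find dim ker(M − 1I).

1

M − 1I = [[-7, -7, 0], [0, 0, 0], [7, 8, 0]].
This matrix has rank 2, so its null space has dimension 3 − 2 = 1.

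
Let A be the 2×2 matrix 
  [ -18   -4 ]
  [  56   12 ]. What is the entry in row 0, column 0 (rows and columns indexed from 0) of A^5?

-7968

Characteristic polynomial: μ^2 + 6μ + 8 = (μ + 2)(μ + 4), so the eigenvalues are -4, -2.
μ=-2: eigenvector (-1, 4).
μ=-4: eigenvector (-2, 7).
P = [[-1, -2], [4, 7]], D = diag(-2, -4), P⁻¹ = [[7, 2], [-4, -1]].
A⁵ = P·diag(-32, -1024)·P⁻¹ = [[-7968, -1984], [27776, 6912]].
The requested entry is -7968.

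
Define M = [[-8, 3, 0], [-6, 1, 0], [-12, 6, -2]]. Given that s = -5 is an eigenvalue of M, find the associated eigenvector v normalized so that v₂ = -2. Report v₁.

M + 5I = [[-3, 3, 0], [-6, 6, 0], [-12, 6, 3]].
Solving (M + 5I)v = 0 gives the eigenspace spanned by (-2, -2, -4).
With v₂ = -2, v = (-2, -2, -4), so v₁ = -2.

-2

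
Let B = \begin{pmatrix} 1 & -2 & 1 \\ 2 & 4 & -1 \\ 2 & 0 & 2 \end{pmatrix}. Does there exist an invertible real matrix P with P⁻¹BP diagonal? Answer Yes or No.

Characteristic polynomial: p(μ) = μ^3 - 7μ^2 + 16μ - 12 = (μ - 3)(μ - 2)^2.
μ = 2 has algebraic multiplicity 2; rank(B − 2I) = 2, so geometric multiplicity = 1.
Geometric multiplicity < algebraic multiplicity, so B is not diagonalizable.

No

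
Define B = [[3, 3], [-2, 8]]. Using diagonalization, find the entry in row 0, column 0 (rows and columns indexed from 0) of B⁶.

-46437

Characteristic polynomial: s^2 - 11s + 30 = (s - 6)(s - 5), so the eigenvalues are 5, 6.
s=5: eigenvector (3, 2).
s=6: eigenvector (1, 1).
P = [[3, 1], [2, 1]], D = diag(5, 6), P⁻¹ = [[1, -1], [-2, 3]].
B⁶ = P·diag(15625, 46656)·P⁻¹ = [[-46437, 93093], [-62062, 108718]].
The requested entry is -46437.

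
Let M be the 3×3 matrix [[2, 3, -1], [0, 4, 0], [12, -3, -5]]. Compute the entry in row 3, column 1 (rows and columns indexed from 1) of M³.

Characteristic polynomial: r^3 - r^2 - 10r - 8 = (r - 4)(r + 1)(r + 2), so the eigenvalues are -2, -1, 4.
r=-1: eigenvector (1, 0, 3).
r=-2: eigenvector (1, 0, 4).
r=4: eigenvector (1, 1, 1).
P = [[1, 1, 1], [0, 0, 1], [3, 4, 1]], D = diag(-1, -2, 4), P⁻¹ = [[4, -3, -1], [-3, 2, 1], [0, 1, 0]].
M³ = P·diag(-1, -8, 64)·P⁻¹ = [[20, 51, -7], [0, 64, 0], [84, 9, -29]].
The requested entry is 84.

84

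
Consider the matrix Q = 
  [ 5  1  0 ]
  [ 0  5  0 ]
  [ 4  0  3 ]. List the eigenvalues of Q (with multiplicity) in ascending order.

Characteristic polynomial: p(r) = r^3 - 13r^2 + 55r - 75 = (r - 5)^2(r - 3).
Roots (with multiplicity): 3, 5, 5.

3, 5, 5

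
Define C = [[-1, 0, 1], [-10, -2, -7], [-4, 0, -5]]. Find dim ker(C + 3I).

C + 3I = [[2, 0, 1], [-10, 1, -7], [-4, 0, -2]].
This matrix has rank 2, so its null space has dimension 3 − 2 = 1.

1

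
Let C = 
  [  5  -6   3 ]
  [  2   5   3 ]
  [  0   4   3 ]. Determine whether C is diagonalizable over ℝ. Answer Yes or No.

Characteristic polynomial: p(r) = r^3 - 13r^2 + 55r - 75 = (r - 5)^2(r - 3).
r = 5 has algebraic multiplicity 2; rank(C − 5I) = 2, so geometric multiplicity = 1.
Geometric multiplicity < algebraic multiplicity, so C is not diagonalizable.

No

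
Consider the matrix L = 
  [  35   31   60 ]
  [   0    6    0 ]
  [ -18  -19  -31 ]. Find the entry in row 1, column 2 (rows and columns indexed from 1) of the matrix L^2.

131

Characteristic polynomial: s^3 - 10s^2 + 19s + 30 = (s - 6)(s - 5)(s + 1), so the eigenvalues are -1, 5, 6.
s=-1: eigenvector (5, 0, -3).
s=6: eigenvector (1, 1, -1).
s=5: eigenvector (2, 0, -1).
P = [[5, 1, 2], [0, 1, 0], [-3, -1, -1]], D = diag(-1, 6, 5), P⁻¹ = [[-1, -1, -2], [0, 1, 0], [3, 2, 5]].
L² = P·diag(1, 36, 25)·P⁻¹ = [[145, 131, 240], [0, 36, 0], [-72, -83, -119]].
The requested entry is 131.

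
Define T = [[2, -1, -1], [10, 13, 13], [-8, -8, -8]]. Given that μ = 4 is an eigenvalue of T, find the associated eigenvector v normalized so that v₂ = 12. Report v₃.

T − 4I = [[-2, -1, -1], [10, 9, 13], [-8, -8, -12]].
Solving (T − 4I)v = 0 gives the eigenspace spanned by (-3, 12, -6).
With v₂ = 12, v = (-3, 12, -6), so v₃ = -6.

-6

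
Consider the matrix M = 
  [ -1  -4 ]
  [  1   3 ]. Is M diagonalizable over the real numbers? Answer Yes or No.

No

Characteristic polynomial: p(t) = t^2 - 2t + 1 = (t - 1)^2.
t = 1 has algebraic multiplicity 2; rank(M − 1I) = 1, so geometric multiplicity = 1.
Geometric multiplicity < algebraic multiplicity, so M is not diagonalizable.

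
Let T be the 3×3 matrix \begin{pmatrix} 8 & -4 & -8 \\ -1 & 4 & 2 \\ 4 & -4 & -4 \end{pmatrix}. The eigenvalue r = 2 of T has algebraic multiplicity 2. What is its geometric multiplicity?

1

T − 2I = [[6, -4, -8], [-1, 2, 2], [4, -4, -6]].
This matrix has rank 2, so its null space has dimension 3 − 2 = 1.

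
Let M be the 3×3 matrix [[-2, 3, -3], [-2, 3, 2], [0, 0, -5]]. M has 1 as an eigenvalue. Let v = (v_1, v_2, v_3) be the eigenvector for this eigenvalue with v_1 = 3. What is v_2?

M − 1I = [[-3, 3, -3], [-2, 2, 2], [0, 0, -6]].
Solving (M − 1I)v = 0 gives the eigenspace spanned by (3, 3, 0).
With v_1 = 3, v = (3, 3, 0), so v_2 = 3.

3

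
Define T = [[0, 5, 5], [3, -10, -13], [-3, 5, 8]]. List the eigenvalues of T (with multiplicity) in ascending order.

-5, 0, 3

Characteristic polynomial: p(μ) = μ^3 + 2μ^2 - 15μ = μ(μ - 3)(μ + 5).
Roots (with multiplicity): -5, 0, 3.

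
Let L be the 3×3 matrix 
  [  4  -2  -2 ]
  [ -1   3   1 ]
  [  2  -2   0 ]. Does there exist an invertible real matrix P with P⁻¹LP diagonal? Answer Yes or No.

Characteristic polynomial: p(μ) = μ^3 - 7μ^2 + 16μ - 12 = (μ - 3)(μ - 2)^2.
μ = 2 has algebraic multiplicity 2; rank(L − 2I) = 1, so geometric multiplicity = 2.
Every eigenvalue has geometric = algebraic multiplicity, so L is diagonalizable.

Yes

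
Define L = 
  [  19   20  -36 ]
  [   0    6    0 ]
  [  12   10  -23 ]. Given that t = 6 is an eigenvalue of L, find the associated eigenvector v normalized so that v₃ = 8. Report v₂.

4

L − 6I = [[13, 20, -36], [0, 0, 0], [12, 10, -29]].
Solving (L − 6I)v = 0 gives the eigenspace spanned by (16, 4, 8).
With v₃ = 8, v = (16, 4, 8), so v₂ = 4.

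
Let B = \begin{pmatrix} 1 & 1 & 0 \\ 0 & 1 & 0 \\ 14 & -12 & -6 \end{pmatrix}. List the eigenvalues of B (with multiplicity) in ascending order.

Characteristic polynomial: p(r) = r^3 + 4r^2 - 11r + 6 = (r - 1)^2(r + 6).
Roots (with multiplicity): -6, 1, 1.

-6, 1, 1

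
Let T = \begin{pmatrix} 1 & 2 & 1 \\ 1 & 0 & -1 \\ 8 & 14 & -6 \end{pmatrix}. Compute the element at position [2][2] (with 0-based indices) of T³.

-138

Characteristic polynomial: s^3 + 5s^2 - 2s - 24 = (s - 2)(s + 3)(s + 4), so the eigenvalues are -4, -3, 2.
s=2: eigenvector (1, 0, 1).
s=-3: eigenvector (-1, 1, 2).
s=-4: eigenvector (-1, 1, 3).
P = [[1, -1, -1], [0, 1, 1], [1, 2, 3]], D = diag(2, -3, -4), P⁻¹ = [[1, 1, 0], [1, 4, -1], [-1, -3, 1]].
T³ = P·diag(8, -27, -64)·P⁻¹ = [[-29, -76, 37], [37, 84, -37], [146, 368, -138]].
The requested entry is -138.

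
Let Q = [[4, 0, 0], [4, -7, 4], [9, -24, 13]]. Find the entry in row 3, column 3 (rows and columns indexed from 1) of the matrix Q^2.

73

Characteristic polynomial: t^3 - 10t^2 + 29t - 20 = (t - 5)(t - 4)(t - 1), so the eigenvalues are 1, 4, 5.
t=1: eigenvector (0, 1, 2).
t=4: eigenvector (1, 0, -1).
t=5: eigenvector (0, 1, 3).
P = [[0, 1, 0], [1, 0, 1], [2, -1, 3]], D = diag(1, 4, 5), P⁻¹ = [[-1, 3, -1], [1, 0, 0], [1, -2, 1]].
Q² = P·diag(1, 16, 25)·P⁻¹ = [[16, 0, 0], [24, -47, 24], [57, -144, 73]].
The requested entry is 73.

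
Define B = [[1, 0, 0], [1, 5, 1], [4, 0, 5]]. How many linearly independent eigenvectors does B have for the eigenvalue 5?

B − 5I = [[-4, 0, 0], [1, 0, 1], [4, 0, 0]].
This matrix has rank 2, so its null space has dimension 3 − 2 = 1.

1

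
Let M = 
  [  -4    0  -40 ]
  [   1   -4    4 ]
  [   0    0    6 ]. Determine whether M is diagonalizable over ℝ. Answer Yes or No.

Characteristic polynomial: p(μ) = μ^3 + 2μ^2 - 32μ - 96 = (μ - 6)(μ + 4)^2.
μ = -4 has algebraic multiplicity 2; rank(M + 4I) = 2, so geometric multiplicity = 1.
Geometric multiplicity < algebraic multiplicity, so M is not diagonalizable.

No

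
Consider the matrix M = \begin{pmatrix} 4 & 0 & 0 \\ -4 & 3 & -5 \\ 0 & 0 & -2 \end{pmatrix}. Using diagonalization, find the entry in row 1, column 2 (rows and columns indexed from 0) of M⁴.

Characteristic polynomial: t^3 - 5t^2 - 2t + 24 = (t - 4)(t - 3)(t + 2), so the eigenvalues are -2, 3, 4.
t=4: eigenvector (1, -4, 0).
t=3: eigenvector (0, 1, 0).
t=-2: eigenvector (0, 1, 1).
P = [[1, 0, 0], [-4, 1, 1], [0, 0, 1]], D = diag(4, 3, -2), P⁻¹ = [[1, 0, 0], [4, 1, -1], [0, 0, 1]].
M⁴ = P·diag(256, 81, 16)·P⁻¹ = [[256, 0, 0], [-700, 81, -65], [0, 0, 16]].
The requested entry is -65.

-65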